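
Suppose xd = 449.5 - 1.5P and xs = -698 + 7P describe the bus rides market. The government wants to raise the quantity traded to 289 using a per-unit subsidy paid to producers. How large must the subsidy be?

At x = 289, invert demand for the buyer price: Pb = (449.5 − 289)/1.5 = 107; invert supply for the seller price: Ps = (289 − (-698))/7 = 141.
The subsidy must fill the gap: s = Ps − Pb = 141 − 107 = 34.

Required subsidy s = 34 per unit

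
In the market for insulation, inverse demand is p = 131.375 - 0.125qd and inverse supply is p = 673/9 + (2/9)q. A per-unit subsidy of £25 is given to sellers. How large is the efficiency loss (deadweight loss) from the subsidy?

Deadweight loss = £900

Pre-subsidy: 131.375 - 0.125q = 673/9 + (2/9)q gives q* = 163 and p* = 111.
With the subsidy, sellers receive ps = pb + 25 for each unit, where pb is the price buyers pay.
On the curves, pb = 131.375 - 0.125q and ps = 673/9 + (2/9)q; the wedge ps − pb = 25 gives 673/9 + (2/9)q − (131.375 - 0.125q) = 25, so q' = 235.
Then pb = 131.375 − 0.125·235 = 102 and ps = 673/9 + (2/9)·235 = 127.
The subsidy expands output by 235 − 163 = 72 past the efficient level; on those units the gap between marginal cost and willingness to pay runs from 0 up to 25.
DWL = ½ × 25 × 72 = 900.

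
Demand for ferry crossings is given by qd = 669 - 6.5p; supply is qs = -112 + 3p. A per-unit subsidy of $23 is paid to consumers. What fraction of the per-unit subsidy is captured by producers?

Pre-subsidy: 669 - 6.5p = -112 + 3p gives p* = 1562/19, q* = 2558/19.
With the rebate, buyers effectively pay pb = ps − 23, where ps is the price sellers receive.
Demand in terms of ps becomes qd = 669 − 6.5(ps − 23) = 818.5 - 6.5ps. Setting this equal to supply: 818.5 - 6.5ps = -112 + 3ps, so ps = 1861/19.
Buyers pay pb = 1861/19 − 23 = 1424/19; q' = -112 + 3·(1861/19) = 3455/19.
Buyers' price falls by p* − pb = 1562/19 − 1424/19 = 138/19; sellers' price rises by ps − p* = 1861/19 − 1562/19 = 299/19.
So producers capture (299/19)/23 = 13/19 of each unit of subsidy.

Producer share = 13/19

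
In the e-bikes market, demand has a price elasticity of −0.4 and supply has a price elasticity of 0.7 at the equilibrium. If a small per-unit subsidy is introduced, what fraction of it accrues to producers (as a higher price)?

Producer share = 4/11

For a small subsidy around the equilibrium, the benefit split depends on the relative slopes, which at a point are proportional to the elasticities.
Buyer share = εs/(εs + |εd|) = 0.7/(0.7 + 0.4) = 7/11; seller share = |εd|/(εs + |εd|) = 4/11.
So producers capture 4/11 of the subsidy.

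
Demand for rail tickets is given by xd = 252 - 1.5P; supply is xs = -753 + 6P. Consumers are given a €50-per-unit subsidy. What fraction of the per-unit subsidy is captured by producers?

Producer share = 0.2

Pre-subsidy: 252 - 1.5P = -753 + 6P gives P* = 134, x* = 51.
With the rebate, buyers effectively pay Pb = Ps − 50, where Ps is the price sellers receive.
Demand in terms of Ps becomes xd = 252 − 1.5(Ps − 50) = 327 - 1.5Ps. Setting this equal to supply: 327 - 1.5Ps = -753 + 6Ps, so Ps = 144.
Buyers pay Pb = 144 − 50 = 94; x' = -753 + 6·144 = 111.
Buyers' price falls by P* − Pb = 134 − 94 = 40; sellers' price rises by Ps − P* = 144 − 134 = 10.
So producers capture 10/50 = 0.2 of each unit of subsidy.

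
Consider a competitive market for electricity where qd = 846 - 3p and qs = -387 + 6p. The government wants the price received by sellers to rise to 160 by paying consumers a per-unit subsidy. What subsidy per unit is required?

Required subsidy s = 69 per unit

At a seller price of 160, quantity supplied is -387 + 6·160 = 573.
Buyers absorb 573 only when they pay pb with 846 − 3·pb = 573, i.e. pb = 91.
s = ps − pb = 160 − 91 = 69.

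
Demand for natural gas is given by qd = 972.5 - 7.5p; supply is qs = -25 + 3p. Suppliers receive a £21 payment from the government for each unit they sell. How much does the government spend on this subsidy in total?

Government cost = £6405

Pre-subsidy: 972.5 - 7.5p = -25 + 3p gives p* = 95, q* = 260.
With the subsidy, sellers receive ps = pb + 21 for each unit, where pb is the price buyers pay.
Supply in terms of pb becomes qs = -25 + 3(pb + 21) = 38 + 3pb. Setting this equal to demand: 972.5 - 7.5pb = 38 + 3pb, so pb = 89.
Sellers receive ps = 89 + 21 = 110; q' = 972.5 − 7.5·89 = 305.
Government outlay = subsidy × quantity = 21 × 305 = 6405.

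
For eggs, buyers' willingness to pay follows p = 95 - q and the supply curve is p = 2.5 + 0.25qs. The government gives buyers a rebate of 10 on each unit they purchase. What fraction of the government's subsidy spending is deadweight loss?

DWL / government spending = 2/41

Pre-subsidy: 95 - q = 2.5 + 0.25q gives q* = 74 and p* = 21.
With the rebate, buyers effectively pay pb = ps − 10, where ps is the price sellers receive.
On the curves, pb = 95 - q and ps = 2.5 + 0.25q; the wedge ps − pb = 10 gives 2.5 + 0.25q − (95 - q) = 10, so q' = 82.
Then pb = 95 − 1·82 = 13 and ps = 2.5 + 0.25·82 = 23.
ΔCS = ½(74 + 82)(21 − 13) = 624; ΔPS = ½(74 + 82)(23 − 21) = 156.
Government spending = 10 × 82 = 820.
DWL = ½ × 10 × (82 − 74) = 40; fraction = 40 / 820 = 2/41.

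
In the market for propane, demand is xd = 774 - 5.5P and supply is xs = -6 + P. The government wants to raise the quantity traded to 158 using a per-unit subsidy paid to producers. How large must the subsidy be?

At x = 158, invert demand for the buyer price: Pb = (774 − 158)/5.5 = 112; invert supply for the seller price: Ps = (158 − (-6))/1 = 164.
The subsidy must fill the gap: s = Ps − Pb = 164 − 112 = 52.

Required subsidy s = 52 per unit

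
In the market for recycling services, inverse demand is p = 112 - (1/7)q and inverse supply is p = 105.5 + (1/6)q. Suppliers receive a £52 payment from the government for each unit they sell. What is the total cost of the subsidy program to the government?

Pre-subsidy: 112 - (1/7)q = 105.5 + (1/6)q gives q* = 21 and p* = 109.
With the subsidy, sellers receive ps = pb + 52 for each unit, where pb is the price buyers pay.
On the curves, pb = 112 - (1/7)q and ps = 105.5 + (1/6)q; the wedge ps − pb = 52 gives 105.5 + (1/6)q − (112 - (1/7)q) = 52, so q' = 189.
Then pb = 112 − (1/7)·189 = 85 and ps = 105.5 + (1/6)·189 = 137.
Government outlay = subsidy × quantity = 52 × 189 = 9828.

Government cost = £9828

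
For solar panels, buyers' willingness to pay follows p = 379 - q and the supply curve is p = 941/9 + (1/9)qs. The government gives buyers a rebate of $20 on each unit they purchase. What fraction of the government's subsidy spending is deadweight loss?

Pre-subsidy: 379 - q = 941/9 + (1/9)q gives q* = 247 and p* = 132.
With the rebate, buyers effectively pay pb = ps − 20, where ps is the price sellers receive.
On the curves, pb = 379 - q and ps = 941/9 + (1/9)q; the wedge ps − pb = 20 gives 941/9 + (1/9)q − (379 - q) = 20, so q' = 265.
Then pb = 379 − 1·265 = 114 and ps = 941/9 + (1/9)·265 = 134.
ΔCS = ½(247 + 265)(132 − 114) = 4608; ΔPS = ½(247 + 265)(134 − 132) = 512.
Government spending = 20 × 265 = 5300.
DWL = ½ × 20 × (265 − 247) = 180; fraction = 180 / 5300 = 9/265.

DWL / government spending = 9/265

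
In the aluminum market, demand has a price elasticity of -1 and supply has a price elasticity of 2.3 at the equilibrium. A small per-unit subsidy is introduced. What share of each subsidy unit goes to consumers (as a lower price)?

Consumer share = 23/33

For a small subsidy around the equilibrium, the benefit split depends on the relative slopes, which at a point are proportional to the elasticities.
Buyer share = εs/(εs + |εd|) = 2.3/(2.3 + 1) = 23/33; seller share = |εd|/(εs + |εd|) = 10/33.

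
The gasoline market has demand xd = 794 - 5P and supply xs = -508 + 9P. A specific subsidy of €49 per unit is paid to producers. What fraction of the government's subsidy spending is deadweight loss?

DWL / government spending = 45/278

Pre-subsidy: 794 - 5P = -508 + 9P gives P* = 93, x* = 329.
With the subsidy, sellers receive Ps = Pb + 49 for each unit, where Pb is the price buyers pay.
Supply in terms of Pb becomes xs = -508 + 9(Pb + 49) = -67 + 9Pb. Setting this equal to demand: 794 - 5Pb = -67 + 9Pb, so Pb = 61.5.
Sellers receive Ps = 61.5 + 49 = 110.5; x' = 794 − 5·61.5 = 486.5.
ΔCS = ½(329 + 486.5)(93 − 61.5) = 12844.125; ΔPS = ½(329 + 486.5)(110.5 − 93) = 7135.625.
Government spending = 49 × 486.5 = 23838.5.
DWL = ½ × 49 × (486.5 − 329) = 3858.75; fraction = 3858.75 / 23838.5 = 45/278.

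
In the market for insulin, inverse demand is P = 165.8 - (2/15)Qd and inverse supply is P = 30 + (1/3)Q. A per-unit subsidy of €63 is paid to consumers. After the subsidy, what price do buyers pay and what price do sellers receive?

Buyers pay €109; sellers receive €172

Pre-subsidy: 165.8 - (2/15)Q = 30 + (1/3)Q gives Q* = 291 and P* = 127.
With the rebate, buyers effectively pay Pb = Ps − 63, where Ps is the price sellers receive.
On the curves, Pb = 165.8 - (2/15)Q and Ps = 30 + (1/3)Q; the wedge Ps − Pb = 63 gives 30 + (1/3)Q − (165.8 - (2/15)Q) = 63, so Q' = 426.
Then Pb = 165.8 − (2/15)·426 = 109 and Ps = 30 + (1/3)·426 = 172.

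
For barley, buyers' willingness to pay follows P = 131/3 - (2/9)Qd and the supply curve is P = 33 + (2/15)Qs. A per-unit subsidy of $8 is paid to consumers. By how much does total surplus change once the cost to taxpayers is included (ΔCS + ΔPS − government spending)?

Net change in total surplus = -$90

Pre-subsidy: 131/3 - (2/9)Q = 33 + (2/15)Q gives Q* = 30 and P* = 37.
With the rebate, buyers effectively pay Pb = Ps − 8, where Ps is the price sellers receive.
On the curves, Pb = 131/3 - (2/9)Q and Ps = 33 + (2/15)Q; the wedge Ps − Pb = 8 gives 33 + (2/15)Q − (131/3 - (2/9)Q) = 8, so Q' = 52.5.
Then Pb = 131/3 − (2/9)·52.5 = 32 and Ps = 33 + (2/15)·52.5 = 40.
ΔCS = ½(30 + 52.5)(37 − 32) = 206.25; ΔPS = ½(30 + 52.5)(40 − 37) = 123.75.
Government spending = 8 × 52.5 = 420.
Net change = 206.25 + 123.75 − 420 = -90. The loss equals the DWL triangle ½·8·22.5.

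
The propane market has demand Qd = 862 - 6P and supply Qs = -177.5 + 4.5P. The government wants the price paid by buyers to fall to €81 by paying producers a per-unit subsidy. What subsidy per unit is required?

At a buyer price of 81, quantity demanded is 862 − 6·81 = 376.
Sellers supply 376 only when they receive Ps with -177.5 + 4.5·Ps = 376, i.e. Ps = 123.
s = Ps − Pb = 123 − 81 = 42.

Required subsidy s = €42 per unit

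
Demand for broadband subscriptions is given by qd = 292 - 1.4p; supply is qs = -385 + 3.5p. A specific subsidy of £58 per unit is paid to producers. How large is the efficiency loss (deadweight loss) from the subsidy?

Deadweight loss = £1682

Pre-subsidy: 292 - 1.4p = -385 + 3.5p gives p* = 6770/49, q* = 690/7.
With the subsidy, sellers receive ps = pb + 58 for each unit, where pb is the price buyers pay.
Supply in terms of pb becomes qs = -385 + 3.5(pb + 58) = -182 + 3.5pb. Setting this equal to demand: 292 - 1.4pb = -182 + 3.5pb, so pb = 4740/49.
Sellers receive ps = 4740/49 + 58 = 7582/49; q' = 292 − 1.4·(4740/49) = 1096/7.
The subsidy expands output by 1096/7 − 690/7 = 58 past the efficient level; on those units the gap between marginal cost and willingness to pay runs from 0 up to 58.
DWL = ½ × 58 × 58 = 1682.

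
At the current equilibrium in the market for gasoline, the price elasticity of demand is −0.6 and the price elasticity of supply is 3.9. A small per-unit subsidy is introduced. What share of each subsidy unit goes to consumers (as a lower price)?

Consumer share = 13/15

For a small subsidy around the equilibrium, the benefit split depends on the relative slopes, which at a point are proportional to the elasticities.
Buyer share = εs/(εs + |εd|) = 3.9/(3.9 + 0.6) = 13/15; seller share = |εd|/(εs + |εd|) = 2/15.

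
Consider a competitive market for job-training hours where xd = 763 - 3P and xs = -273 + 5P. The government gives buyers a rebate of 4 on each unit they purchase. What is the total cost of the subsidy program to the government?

Pre-subsidy: 763 - 3P = -273 + 5P gives P* = 129.5, x* = 374.5.
With the rebate, buyers effectively pay Pb = Ps − 4, where Ps is the price sellers receive.
Demand in terms of Ps becomes xd = 763 − 3(Ps − 4) = 775 - 3Ps. Setting this equal to supply: 775 - 3Ps = -273 + 5Ps, so Ps = 131.
Buyers pay Pb = 131 − 4 = 127; x' = -273 + 5·131 = 382.
Government outlay = subsidy × quantity = 4 × 382 = 1528.

Government cost = 1528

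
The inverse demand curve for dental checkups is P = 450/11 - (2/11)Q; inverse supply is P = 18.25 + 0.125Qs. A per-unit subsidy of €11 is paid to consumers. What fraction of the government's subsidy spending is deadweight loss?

DWL / government spending = 242/1481

Pre-subsidy: 450/11 - (2/11)Q = 18.25 + 0.125Q gives Q* = 1994/27 and P* = 742/27.
With the rebate, buyers effectively pay Pb = Ps − 11, where Ps is the price sellers receive.
On the curves, Pb = 450/11 - (2/11)Q and Ps = 18.25 + 0.125Q; the wedge Ps − Pb = 11 gives 18.25 + 0.125Q − (450/11 - (2/11)Q) = 11, so Q' = 2962/27.
Then Pb = 450/11 − (2/11)·(2962/27) = 566/27 and Ps = 18.25 + 0.125·(2962/27) = 863/27.
ΔCS = ½(1994/27 + 2962/27)(742/27 − 566/27) = 145376/243; ΔPS = ½(1994/27 + 2962/27)(863/27 − 742/27) = 99946/243.
Government spending = 11 × 2962/27 = 32582/27.
DWL = ½ × 11 × (2962/27 − 1994/27) = 5324/27; fraction = (5324/27) / (32582/27) = 242/1481.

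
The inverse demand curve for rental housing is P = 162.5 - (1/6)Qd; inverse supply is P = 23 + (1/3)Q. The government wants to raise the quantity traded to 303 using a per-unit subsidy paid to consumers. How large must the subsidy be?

Required subsidy s = 12 per unit

At Q = 303, from the demand curve buyers pay Pb = 162.5 − (1/6)·303 = 112; from the supply curve sellers need Ps = 23 + (1/3)·303 = 124.
The subsidy must fill the gap: s = Ps − Pb = 124 − 112 = 12.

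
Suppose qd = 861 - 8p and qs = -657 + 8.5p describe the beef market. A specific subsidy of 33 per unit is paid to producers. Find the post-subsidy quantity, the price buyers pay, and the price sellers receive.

Pre-subsidy: 861 - 8p = -657 + 8.5p gives p* = 92, q* = 125.
With the subsidy, sellers receive ps = pb + 33 for each unit, where pb is the price buyers pay.
Supply in terms of pb becomes qs = -657 + 8.5(pb + 33) = -376.5 + 8.5pb. Setting this equal to demand: 861 - 8pb = -376.5 + 8.5pb, so pb = 75.
Sellers receive ps = 75 + 33 = 108; q' = 861 − 8·75 = 261.

q' = 261; buyers pay 75; sellers receive 108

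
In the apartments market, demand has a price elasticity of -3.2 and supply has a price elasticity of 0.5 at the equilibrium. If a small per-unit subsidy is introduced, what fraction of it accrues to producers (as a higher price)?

Producer share = 32/37

For a small subsidy around the equilibrium, the benefit split depends on the relative slopes, which at a point are proportional to the elasticities.
Buyer share = εs/(εs + |εd|) = 0.5/(0.5 + 3.2) = 5/37; seller share = |εd|/(εs + |εd|) = 32/37.
So producers capture 32/37 of the subsidy.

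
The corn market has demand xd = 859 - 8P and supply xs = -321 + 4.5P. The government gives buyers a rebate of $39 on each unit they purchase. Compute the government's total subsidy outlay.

Government cost = $8428.68

Pre-subsidy: 859 - 8P = -321 + 4.5P gives P* = 94.4, x* = 103.8.
With the rebate, buyers effectively pay Pb = Ps − 39, where Ps is the price sellers receive.
Demand in terms of Ps becomes xd = 859 − 8(Ps − 39) = 1171 - 8Ps. Setting this equal to supply: 1171 - 8Ps = -321 + 4.5Ps, so Ps = 119.36.
Buyers pay Pb = 119.36 − 39 = 80.36; x' = -321 + 4.5·119.36 = 216.12.
Government outlay = subsidy × quantity = 39 × 216.12 = 8428.68.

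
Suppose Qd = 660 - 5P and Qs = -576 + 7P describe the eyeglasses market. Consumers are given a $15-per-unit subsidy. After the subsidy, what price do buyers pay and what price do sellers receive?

Pre-subsidy: 660 - 5P = -576 + 7P gives P* = 103, Q* = 145.
With the rebate, buyers effectively pay Pb = Ps − 15, where Ps is the price sellers receive.
Demand in terms of Ps becomes Qd = 660 − 5(Ps − 15) = 735 - 5Ps. Setting this equal to supply: 735 - 5Ps = -576 + 7Ps, so Ps = 109.25.
Buyers pay Pb = 109.25 − 15 = 94.25; Q' = -576 + 7·109.25 = 188.75.

Buyers pay $94.25; sellers receive $109.25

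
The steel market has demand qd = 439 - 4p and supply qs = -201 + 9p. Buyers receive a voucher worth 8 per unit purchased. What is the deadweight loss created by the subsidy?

Pre-subsidy: 439 - 4p = -201 + 9p gives p* = 640/13, q* = 3147/13.
With the rebate, buyers effectively pay pb = ps − 8, where ps is the price sellers receive.
Demand in terms of ps becomes qd = 439 − 4(ps − 8) = 471 - 4ps. Setting this equal to supply: 471 - 4ps = -201 + 9ps, so ps = 672/13.
Buyers pay pb = 672/13 − 8 = 568/13; q' = -201 + 9·(672/13) = 3435/13.
The subsidy expands output by 3435/13 − 3147/13 = 288/13 past the efficient level; on those units the gap between marginal cost and willingness to pay runs from 0 up to 8.
DWL = ½ × 8 × 288/13 = 1152/13.

Deadweight loss = 1152/13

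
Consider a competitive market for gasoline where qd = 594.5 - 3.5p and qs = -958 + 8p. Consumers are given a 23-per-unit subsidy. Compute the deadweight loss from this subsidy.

Deadweight loss = 644

Pre-subsidy: 594.5 - 3.5p = -958 + 8p gives p* = 135, q* = 122.
With the rebate, buyers effectively pay pb = ps − 23, where ps is the price sellers receive.
Demand in terms of ps becomes qd = 594.5 − 3.5(ps − 23) = 675 - 3.5ps. Setting this equal to supply: 675 - 3.5ps = -958 + 8ps, so ps = 142.
Buyers pay pb = 142 − 23 = 119; q' = -958 + 8·142 = 178.
The subsidy expands output by 178 − 122 = 56 past the efficient level; on those units the gap between marginal cost and willingness to pay runs from 0 up to 23.
DWL = ½ × 23 × 56 = 644.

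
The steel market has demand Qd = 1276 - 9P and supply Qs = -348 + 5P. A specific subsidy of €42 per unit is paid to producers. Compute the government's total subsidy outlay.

Pre-subsidy: 1276 - 9P = -348 + 5P gives P* = 116, Q* = 232.
With the subsidy, sellers receive Ps = Pb + 42 for each unit, where Pb is the price buyers pay.
Supply in terms of Pb becomes Qs = -348 + 5(Pb + 42) = -138 + 5Pb. Setting this equal to demand: 1276 - 9Pb = -138 + 5Pb, so Pb = 101.
Sellers receive Ps = 101 + 42 = 143; Q' = 1276 − 9·101 = 367.
Government outlay = subsidy × quantity = 42 × 367 = 15414.

Government cost = €15414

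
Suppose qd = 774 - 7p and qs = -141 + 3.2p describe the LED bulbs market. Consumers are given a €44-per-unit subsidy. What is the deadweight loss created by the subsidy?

Pre-subsidy: 774 - 7p = -141 + 3.2p gives p* = 1525/17, q* = 2483/17.
With the rebate, buyers effectively pay pb = ps − 44, where ps is the price sellers receive.
Demand in terms of ps becomes qd = 774 − 7(ps − 44) = 1082 - 7ps. Setting this equal to supply: 1082 - 7ps = -141 + 3.2ps, so ps = 6115/51.
Buyers pay pb = 6115/51 − 44 = 3871/51; q' = -141 + 3.2·(6115/51) = 12377/51.
The subsidy expands output by 12377/51 − 2483/17 = 4928/51 past the efficient level; on those units the gap between marginal cost and willingness to pay runs from 0 up to 44.
DWL = ½ × 44 × 4928/51 = 108416/51.

Deadweight loss = 108416/51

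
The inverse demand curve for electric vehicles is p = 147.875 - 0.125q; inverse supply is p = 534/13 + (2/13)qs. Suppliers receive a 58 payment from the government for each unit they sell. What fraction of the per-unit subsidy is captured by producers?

Pre-subsidy: 147.875 - 0.125q = 534/13 + (2/13)q gives q* = 383 and p* = 100.
With the subsidy, sellers receive ps = pb + 58 for each unit, where pb is the price buyers pay.
On the curves, pb = 147.875 - 0.125q and ps = 534/13 + (2/13)q; the wedge ps − pb = 58 gives 534/13 + (2/13)q − (147.875 - 0.125q) = 58, so q' = 591.
Then pb = 147.875 − 0.125·591 = 74 and ps = 534/13 + (2/13)·591 = 132.
Buyers' price falls by p* − pb = 100 − 74 = 26; sellers' price rises by ps − p* = 132 − 100 = 32.
So producers capture 32/58 = 16/29 of each unit of subsidy.

Producer share = 16/29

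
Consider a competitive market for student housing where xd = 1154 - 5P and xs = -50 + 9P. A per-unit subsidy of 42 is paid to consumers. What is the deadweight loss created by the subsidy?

Pre-subsidy: 1154 - 5P = -50 + 9P gives P* = 86, x* = 724.
With the rebate, buyers effectively pay Pb = Ps − 42, where Ps is the price sellers receive.
Demand in terms of Ps becomes xd = 1154 − 5(Ps − 42) = 1364 - 5Ps. Setting this equal to supply: 1364 - 5Ps = -50 + 9Ps, so Ps = 101.
Buyers pay Pb = 101 − 42 = 59; x' = -50 + 9·101 = 859.
The subsidy expands output by 859 − 724 = 135 past the efficient level; on those units the gap between marginal cost and willingness to pay runs from 0 up to 42.
DWL = ½ × 42 × 135 = 2835.

Deadweight loss = 2835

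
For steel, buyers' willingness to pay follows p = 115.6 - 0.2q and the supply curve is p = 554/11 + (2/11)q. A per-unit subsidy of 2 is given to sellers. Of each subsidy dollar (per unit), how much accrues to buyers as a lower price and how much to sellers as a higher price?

Pre-subsidy: 115.6 - 0.2q = 554/11 + (2/11)q gives q* = 1196/7 and p* = 570/7.
With the subsidy, sellers receive ps = pb + 2 for each unit, where pb is the price buyers pay.
On the curves, pb = 115.6 - 0.2q and ps = 554/11 + (2/11)q; the wedge ps − pb = 2 gives 554/11 + (2/11)q − (115.6 - 0.2q) = 2, so q' = 3698/21.
Then pb = 115.6 − 0.2·(3698/21) = 1688/21 and ps = 554/11 + (2/11)·(3698/21) = 1730/21.
Buyers' price falls by p* − pb = 570/7 − 1688/21 = 22/21; sellers' price rises by ps − p* = 1730/21 − 570/7 = 20/21.

Buyers gain 22/21 per unit; sellers gain 20/21 per unit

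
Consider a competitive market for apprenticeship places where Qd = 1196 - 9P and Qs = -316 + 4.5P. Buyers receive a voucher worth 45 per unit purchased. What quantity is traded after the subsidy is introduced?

Pre-subsidy: 1196 - 9P = -316 + 4.5P gives P* = 112, Q* = 188.
With the rebate, buyers effectively pay Pb = Ps − 45, where Ps is the price sellers receive.
Demand in terms of Ps becomes Qd = 1196 − 9(Ps − 45) = 1601 - 9Ps. Setting this equal to supply: 1601 - 9Ps = -316 + 4.5Ps, so Ps = 142.
Buyers pay Pb = 142 − 45 = 97; Q' = -316 + 4.5·142 = 323.

Q' = 323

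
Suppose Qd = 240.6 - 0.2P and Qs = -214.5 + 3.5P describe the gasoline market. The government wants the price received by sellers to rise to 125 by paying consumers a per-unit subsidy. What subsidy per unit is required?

Required subsidy s = 37 per unit

At a seller price of 125, quantity supplied is -214.5 + 3.5·125 = 223.
Buyers absorb 223 only when they pay Pb with 240.6 − 0.2·Pb = 223, i.e. Pb = 88.
s = Ps − Pb = 125 − 88 = 37.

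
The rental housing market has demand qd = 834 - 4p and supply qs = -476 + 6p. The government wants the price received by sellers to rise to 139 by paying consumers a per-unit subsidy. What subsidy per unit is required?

At a seller price of 139, quantity supplied is -476 + 6·139 = 358.
Buyers absorb 358 only when they pay pb with 834 − 4·pb = 358, i.e. pb = 119.
s = ps − pb = 139 − 119 = 20.

Required subsidy s = 20 per unit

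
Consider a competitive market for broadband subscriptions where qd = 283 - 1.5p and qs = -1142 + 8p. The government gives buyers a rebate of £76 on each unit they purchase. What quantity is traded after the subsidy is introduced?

q' = 154

Pre-subsidy: 283 - 1.5p = -1142 + 8p gives p* = 150, q* = 58.
With the rebate, buyers effectively pay pb = ps − 76, where ps is the price sellers receive.
Demand in terms of ps becomes qd = 283 − 1.5(ps − 76) = 397 - 1.5ps. Setting this equal to supply: 397 - 1.5ps = -1142 + 8ps, so ps = 162.
Buyers pay pb = 162 − 76 = 86; q' = -1142 + 8·162 = 154.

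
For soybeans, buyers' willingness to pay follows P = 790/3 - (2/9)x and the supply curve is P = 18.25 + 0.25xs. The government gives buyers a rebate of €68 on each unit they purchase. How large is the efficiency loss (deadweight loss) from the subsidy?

Deadweight loss = €4896

Pre-subsidy: 790/3 - (2/9)x = 18.25 + 0.25x gives x* = 519 and P* = 148.
With the rebate, buyers effectively pay Pb = Ps − 68, where Ps is the price sellers receive.
On the curves, Pb = 790/3 - (2/9)x and Ps = 18.25 + 0.25x; the wedge Ps − Pb = 68 gives 18.25 + 0.25x − (790/3 - (2/9)x) = 68, so x' = 663.
Then Pb = 790/3 − (2/9)·663 = 116 and Ps = 18.25 + 0.25·663 = 184.
The subsidy expands output by 663 − 519 = 144 past the efficient level; on those units the gap between marginal cost and willingness to pay runs from 0 up to 68.
DWL = ½ × 68 × 144 = 4896.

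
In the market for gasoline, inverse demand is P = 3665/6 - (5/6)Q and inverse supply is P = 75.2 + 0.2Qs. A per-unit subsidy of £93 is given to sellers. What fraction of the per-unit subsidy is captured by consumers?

Pre-subsidy: 3665/6 - (5/6)Q = 75.2 + 0.2Q gives Q* = 16069/31 and P* = 5545/31.
With the subsidy, sellers receive Ps = Pb + 93 for each unit, where Pb is the price buyers pay.
On the curves, Pb = 3665/6 - (5/6)Q and Ps = 75.2 + 0.2Q; the wedge Ps − Pb = 93 gives 75.2 + 0.2Q − (3665/6 - (5/6)Q) = 93, so Q' = 18859/31.
Then Pb = 3665/6 − (5/6)·(18859/31) = 3220/31 and Ps = 75.2 + 0.2·(18859/31) = 6103/31.
Buyers' price falls by P* − Pb = 5545/31 − 3220/31 = 75; sellers' price rises by Ps − P* = 6103/31 − 5545/31 = 18.
So consumers capture 75/93 = 25/31 of each unit of subsidy.

Consumer share = 25/31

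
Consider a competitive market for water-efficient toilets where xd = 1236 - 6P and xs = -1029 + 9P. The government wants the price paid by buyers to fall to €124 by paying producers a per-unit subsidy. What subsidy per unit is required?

Required subsidy s = €45 per unit

At a buyer price of 124, quantity demanded is 1236 − 6·124 = 492.
Sellers supply 492 only when they receive Ps with -1029 + 9·Ps = 492, i.e. Ps = 169.
s = Ps − Pb = 169 − 124 = 45.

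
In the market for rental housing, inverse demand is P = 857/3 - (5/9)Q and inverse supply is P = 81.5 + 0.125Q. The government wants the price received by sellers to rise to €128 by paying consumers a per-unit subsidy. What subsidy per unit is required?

Required subsidy s = €49 per unit

At a seller price of 128, quantity supplied is -652 + 8·128 = 372.
Buyers absorb 372 only when they pay Pb = 857/3 − (5/9)·372 = 79.
s = Ps − Pb = 128 − 79 = 49.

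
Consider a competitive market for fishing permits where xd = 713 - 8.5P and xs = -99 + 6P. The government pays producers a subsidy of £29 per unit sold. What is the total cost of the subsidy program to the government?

Government cost = £9831

Pre-subsidy: 713 - 8.5P = -99 + 6P gives P* = 56, x* = 237.
With the subsidy, sellers receive Ps = Pb + 29 for each unit, where Pb is the price buyers pay.
Supply in terms of Pb becomes xs = -99 + 6(Pb + 29) = 75 + 6Pb. Setting this equal to demand: 713 - 8.5Pb = 75 + 6Pb, so Pb = 44.
Sellers receive Ps = 44 + 29 = 73; x' = 713 − 8.5·44 = 339.
Government outlay = subsidy × quantity = 29 × 339 = 9831.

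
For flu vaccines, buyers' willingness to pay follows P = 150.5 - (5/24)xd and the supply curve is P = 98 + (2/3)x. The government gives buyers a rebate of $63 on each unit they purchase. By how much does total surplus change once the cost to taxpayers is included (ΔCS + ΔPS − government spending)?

Net change in total surplus = -$2268

Pre-subsidy: 150.5 - (5/24)x = 98 + (2/3)x gives x* = 60 and P* = 138.
With the rebate, buyers effectively pay Pb = Ps − 63, where Ps is the price sellers receive.
On the curves, Pb = 150.5 - (5/24)x and Ps = 98 + (2/3)x; the wedge Ps − Pb = 63 gives 98 + (2/3)x − (150.5 - (5/24)x) = 63, so x' = 132.
Then Pb = 150.5 − (5/24)·132 = 123 and Ps = 98 + (2/3)·132 = 186.
ΔCS = ½(60 + 132)(138 − 123) = 1440; ΔPS = ½(60 + 132)(186 − 138) = 4608.
Government spending = 63 × 132 = 8316.
Net change = 1440 + 4608 − 8316 = -2268. The loss equals the DWL triangle ½·63·72.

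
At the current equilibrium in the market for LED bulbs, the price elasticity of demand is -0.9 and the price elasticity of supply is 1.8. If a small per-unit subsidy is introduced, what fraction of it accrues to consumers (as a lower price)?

For a small subsidy around the equilibrium, the benefit split depends on the relative slopes, which at a point are proportional to the elasticities.
Buyer share = εs/(εs + |εd|) = 1.8/(1.8 + 0.9) = 2/3; seller share = |εd|/(εs + |εd|) = 1/3.

Consumer share = 2/3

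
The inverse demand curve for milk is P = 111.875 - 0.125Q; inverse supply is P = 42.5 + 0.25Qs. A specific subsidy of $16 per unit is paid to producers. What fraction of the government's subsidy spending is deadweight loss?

Pre-subsidy: 111.875 - 0.125Q = 42.5 + 0.25Q gives Q* = 185 and P* = 88.75.
With the subsidy, sellers receive Ps = Pb + 16 for each unit, where Pb is the price buyers pay.
On the curves, Pb = 111.875 - 0.125Q and Ps = 42.5 + 0.25Q; the wedge Ps − Pb = 16 gives 42.5 + 0.25Q − (111.875 - 0.125Q) = 16, so Q' = 683/3.
Then Pb = 111.875 − 0.125·(683/3) = 1001/12 and Ps = 42.5 + 0.25·(683/3) = 1193/12.
ΔCS = ½(185 + 683/3)(88.75 − 1001/12) = 9904/9; ΔPS = ½(185 + 683/3)(1193/12 − 88.75) = 19808/9.
Government spending = 16 × 683/3 = 10928/3.
DWL = ½ × 16 × (683/3 − 185) = 1024/3; fraction = (1024/3) / (10928/3) = 64/683.

DWL / government spending = 64/683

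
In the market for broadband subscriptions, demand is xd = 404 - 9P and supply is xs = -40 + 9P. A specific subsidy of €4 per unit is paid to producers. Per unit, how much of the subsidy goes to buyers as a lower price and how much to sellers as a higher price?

Pre-subsidy: 404 - 9P = -40 + 9P gives P* = 74/3, x* = 182.
With the subsidy, sellers receive Ps = Pb + 4 for each unit, where Pb is the price buyers pay.
Supply in terms of Pb becomes xs = -40 + 9(Pb + 4) = -4 + 9Pb. Setting this equal to demand: 404 - 9Pb = -4 + 9Pb, so Pb = 68/3.
Sellers receive Ps = 68/3 + 4 = 80/3; x' = 404 − 9·(68/3) = 200.
Buyers' price falls by P* − Pb = 74/3 − 68/3 = 2; sellers' price rises by Ps − P* = 80/3 − 74/3 = 2.

Buyers gain €2 per unit; sellers gain €2 per unit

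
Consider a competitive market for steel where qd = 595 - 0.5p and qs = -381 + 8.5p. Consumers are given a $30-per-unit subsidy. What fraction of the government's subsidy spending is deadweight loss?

DWL / government spending = 255/19978

Pre-subsidy: 595 - 0.5p = -381 + 8.5p gives p* = 976/9, q* = 4867/9.
With the rebate, buyers effectively pay pb = ps − 30, where ps is the price sellers receive.
Demand in terms of ps becomes qd = 595 − 0.5(ps − 30) = 610 - 0.5ps. Setting this equal to supply: 610 - 0.5ps = -381 + 8.5ps, so ps = 991/9.
Buyers pay pb = 991/9 − 30 = 721/9; q' = -381 + 8.5·(991/9) = 9989/18.
ΔCS = ½(4867/9 + 9989/18)(976/9 − 721/9) = 1676455/108; ΔPS = ½(4867/9 + 9989/18)(991/9 − 976/9) = 98615/108.
Government spending = 30 × 9989/18 = 49945/3.
DWL = ½ × 30 × (9989/18 − 4867/9) = 212.5; fraction = 212.5 / (49945/3) = 255/19978.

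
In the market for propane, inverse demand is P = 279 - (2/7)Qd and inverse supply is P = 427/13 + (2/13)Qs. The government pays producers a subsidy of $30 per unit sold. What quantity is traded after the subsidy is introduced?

Q' = 628.25

Pre-subsidy: 279 - (2/7)Q = 427/13 + (2/13)Q gives Q* = 560 and P* = 119.
With the subsidy, sellers receive Ps = Pb + 30 for each unit, where Pb is the price buyers pay.
On the curves, Pb = 279 - (2/7)Q and Ps = 427/13 + (2/13)Q; the wedge Ps − Pb = 30 gives 427/13 + (2/13)Q − (279 - (2/7)Q) = 30, so Q' = 628.25.
Then Pb = 279 − (2/7)·628.25 = 99.5 and Ps = 427/13 + (2/13)·628.25 = 129.5.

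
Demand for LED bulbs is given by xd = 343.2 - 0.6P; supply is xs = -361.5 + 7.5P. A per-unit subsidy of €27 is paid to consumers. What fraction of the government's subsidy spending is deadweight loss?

Pre-subsidy: 343.2 - 0.6P = -361.5 + 7.5P gives P* = 87, x* = 291.
With the rebate, buyers effectively pay Pb = Ps − 27, where Ps is the price sellers receive.
Demand in terms of Ps becomes xd = 343.2 − 0.6(Ps − 27) = 359.4 - 0.6Ps. Setting this equal to supply: 359.4 - 0.6Ps = -361.5 + 7.5Ps, so Ps = 89.
Buyers pay Pb = 89 − 27 = 62; x' = -361.5 + 7.5·89 = 306.
ΔCS = ½(291 + 306)(87 − 62) = 7462.5; ΔPS = ½(291 + 306)(89 − 87) = 597.
Government spending = 27 × 306 = 8262.
DWL = ½ × 27 × (306 − 291) = 202.5; fraction = 202.5 / 8262 = 5/204.

DWL / government spending = 5/204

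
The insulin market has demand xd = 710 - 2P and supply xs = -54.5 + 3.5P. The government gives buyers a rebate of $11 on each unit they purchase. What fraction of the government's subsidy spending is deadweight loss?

DWL / government spending = 7/446

Pre-subsidy: 710 - 2P = -54.5 + 3.5P gives P* = 139, x* = 432.
With the rebate, buyers effectively pay Pb = Ps − 11, where Ps is the price sellers receive.
Demand in terms of Ps becomes xd = 710 − 2(Ps − 11) = 732 - 2Ps. Setting this equal to supply: 732 - 2Ps = -54.5 + 3.5Ps, so Ps = 143.
Buyers pay Pb = 143 − 11 = 132; x' = -54.5 + 3.5·143 = 446.
ΔCS = ½(432 + 446)(139 − 132) = 3073; ΔPS = ½(432 + 446)(143 − 139) = 1756.
Government spending = 11 × 446 = 4906.
DWL = ½ × 11 × (446 − 432) = 77; fraction = 77 / 4906 = 7/446.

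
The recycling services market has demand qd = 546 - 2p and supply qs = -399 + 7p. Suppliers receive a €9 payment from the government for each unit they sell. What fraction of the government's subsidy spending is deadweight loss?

DWL / government spending = 0.02

Pre-subsidy: 546 - 2p = -399 + 7p gives p* = 105, q* = 336.
With the subsidy, sellers receive ps = pb + 9 for each unit, where pb is the price buyers pay.
Supply in terms of pb becomes qs = -399 + 7(pb + 9) = -336 + 7pb. Setting this equal to demand: 546 - 2pb = -336 + 7pb, so pb = 98.
Sellers receive ps = 98 + 9 = 107; q' = 546 − 2·98 = 350.
ΔCS = ½(336 + 350)(105 − 98) = 2401; ΔPS = ½(336 + 350)(107 − 105) = 686.
Government spending = 9 × 350 = 3150.
DWL = ½ × 9 × (350 − 336) = 63; fraction = 63 / 3150 = 0.02.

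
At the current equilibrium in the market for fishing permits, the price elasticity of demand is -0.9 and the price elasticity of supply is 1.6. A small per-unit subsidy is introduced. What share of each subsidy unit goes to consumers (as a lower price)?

For a small subsidy around the equilibrium, the benefit split depends on the relative slopes, which at a point are proportional to the elasticities.
Buyer share = εs/(εs + |εd|) = 1.6/(1.6 + 0.9) = 0.64; seller share = |εd|/(εs + |εd|) = 0.36.

Consumer share = 0.64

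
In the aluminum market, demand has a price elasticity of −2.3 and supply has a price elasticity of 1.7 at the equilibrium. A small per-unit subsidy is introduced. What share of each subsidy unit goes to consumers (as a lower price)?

For a small subsidy around the equilibrium, the benefit split depends on the relative slopes, which at a point are proportional to the elasticities.
Buyer share = εs/(εs + |εd|) = 1.7/(1.7 + 2.3) = 0.425; seller share = |εd|/(εs + |εd|) = 0.575.

Consumer share = 0.425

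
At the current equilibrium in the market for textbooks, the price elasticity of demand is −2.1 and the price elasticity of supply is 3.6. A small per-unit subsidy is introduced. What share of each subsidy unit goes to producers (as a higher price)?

Producer share = 7/19

For a small subsidy around the equilibrium, the benefit split depends on the relative slopes, which at a point are proportional to the elasticities.
Buyer share = εs/(εs + |εd|) = 3.6/(3.6 + 2.1) = 12/19; seller share = |εd|/(εs + |εd|) = 7/19.
So producers capture 7/19 of the subsidy.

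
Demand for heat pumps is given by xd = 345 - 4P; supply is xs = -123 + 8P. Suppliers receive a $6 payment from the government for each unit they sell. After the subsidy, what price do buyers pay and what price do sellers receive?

Buyers pay $35; sellers receive $41

Pre-subsidy: 345 - 4P = -123 + 8P gives P* = 39, x* = 189.
With the subsidy, sellers receive Ps = Pb + 6 for each unit, where Pb is the price buyers pay.
Supply in terms of Pb becomes xs = -123 + 8(Pb + 6) = -75 + 8Pb. Setting this equal to demand: 345 - 4Pb = -75 + 8Pb, so Pb = 35.
Sellers receive Ps = 35 + 6 = 41; x' = 345 − 4·35 = 205.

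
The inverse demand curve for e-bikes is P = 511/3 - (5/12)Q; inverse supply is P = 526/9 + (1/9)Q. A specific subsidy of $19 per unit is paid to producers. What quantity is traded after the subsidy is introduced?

Q' = 248

Pre-subsidy: 511/3 - (5/12)Q = 526/9 + (1/9)Q gives Q* = 212 and P* = 82.
With the subsidy, sellers receive Ps = Pb + 19 for each unit, where Pb is the price buyers pay.
On the curves, Pb = 511/3 - (5/12)Q and Ps = 526/9 + (1/9)Q; the wedge Ps − Pb = 19 gives 526/9 + (1/9)Q − (511/3 - (5/12)Q) = 19, so Q' = 248.
Then Pb = 511/3 − (5/12)·248 = 67 and Ps = 526/9 + (1/9)·248 = 86.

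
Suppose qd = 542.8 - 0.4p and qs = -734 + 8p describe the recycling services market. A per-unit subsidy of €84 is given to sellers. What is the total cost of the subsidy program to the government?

Pre-subsidy: 542.8 - 0.4p = -734 + 8p gives p* = 152, q* = 482.
With the subsidy, sellers receive ps = pb + 84 for each unit, where pb is the price buyers pay.
Supply in terms of pb becomes qs = -734 + 8(pb + 84) = -62 + 8pb. Setting this equal to demand: 542.8 - 0.4pb = -62 + 8pb, so pb = 72.
Sellers receive ps = 72 + 84 = 156; q' = 542.8 − 0.4·72 = 514.
Government outlay = subsidy × quantity = 84 × 514 = 43176.

Government cost = €43176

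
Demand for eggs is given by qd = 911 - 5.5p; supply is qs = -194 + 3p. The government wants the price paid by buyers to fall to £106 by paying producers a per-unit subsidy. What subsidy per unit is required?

At a buyer price of 106, quantity demanded is 911 − 5.5·106 = 328.
Sellers supply 328 only when they receive ps with -194 + 3·ps = 328, i.e. ps = 174.
s = ps − pb = 174 − 106 = 68.

Required subsidy s = £68 per unit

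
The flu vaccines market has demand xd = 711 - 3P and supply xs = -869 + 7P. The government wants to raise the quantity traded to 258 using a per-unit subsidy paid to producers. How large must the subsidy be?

Required subsidy s = 10 per unit

At x = 258, invert demand for the buyer price: Pb = (711 − 258)/3 = 151; invert supply for the seller price: Ps = (258 − (-869))/7 = 161.
The subsidy must fill the gap: s = Ps − Pb = 161 − 151 = 10.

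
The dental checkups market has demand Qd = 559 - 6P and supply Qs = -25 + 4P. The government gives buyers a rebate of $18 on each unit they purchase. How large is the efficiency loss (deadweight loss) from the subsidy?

Deadweight loss = $388.8

Pre-subsidy: 559 - 6P = -25 + 4P gives P* = 58.4, Q* = 208.6.
With the rebate, buyers effectively pay Pb = Ps − 18, where Ps is the price sellers receive.
Demand in terms of Ps becomes Qd = 559 − 6(Ps − 18) = 667 - 6Ps. Setting this equal to supply: 667 - 6Ps = -25 + 4Ps, so Ps = 69.2.
Buyers pay Pb = 69.2 − 18 = 51.2; Q' = -25 + 4·69.2 = 251.8.
The subsidy expands output by 251.8 − 208.6 = 43.2 past the efficient level; on those units the gap between marginal cost and willingness to pay runs from 0 up to 18.
DWL = ½ × 18 × 43.2 = 388.8.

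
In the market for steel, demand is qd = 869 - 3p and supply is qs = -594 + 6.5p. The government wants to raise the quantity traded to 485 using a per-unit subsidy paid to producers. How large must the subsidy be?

At q = 485, invert demand for the buyer price: pb = (869 − 485)/3 = 128; invert supply for the seller price: ps = (485 − (-594))/6.5 = 166.
The subsidy must fill the gap: s = ps − pb = 166 − 128 = 38.

Required subsidy s = 38 per unit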